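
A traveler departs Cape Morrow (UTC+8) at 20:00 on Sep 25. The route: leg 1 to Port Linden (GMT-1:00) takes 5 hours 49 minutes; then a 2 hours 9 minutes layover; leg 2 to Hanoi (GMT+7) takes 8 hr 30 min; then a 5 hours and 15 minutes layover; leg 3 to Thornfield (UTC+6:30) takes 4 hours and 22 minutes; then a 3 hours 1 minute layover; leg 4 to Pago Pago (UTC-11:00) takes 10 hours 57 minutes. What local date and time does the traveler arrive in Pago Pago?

17:03 on Sep 26

Convert departure to UTC: 20:00 − 8:00 = 12:00 UTC on Sep 25.
Add 5 hours and 49 minutes leg 1 → 17:49 UTC.
Add 2 hours and 9 minutes layover in Port Linden → 19:58 UTC.
Add 8 hours and 30 minutes leg 2 → 04:28 UTC (Sep 26).
Add 5 hours 15 minutes layover in Hanoi → 09:43 UTC.
Add 4 hours and 22 minutes leg 3 → 14:05 UTC.
Add 3 hours 1 minute layover in Thornfield → 17:06 UTC.
Add 10 hours 57 minutes leg 4 → 04:03 UTC (Sep 27).
Pago Pago is UTC−11:00, so local arrival = 04:03 − 11:00 = 17:03 on Sep 26.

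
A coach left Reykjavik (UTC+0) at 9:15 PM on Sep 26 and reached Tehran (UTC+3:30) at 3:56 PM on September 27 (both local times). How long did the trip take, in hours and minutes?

15 hours 11 minutes

Departure is already UTC: 9:15 PM on Sep 26.
Arrival in UTC: 3:56 PM − 3:30 = 12:26 PM on Sep 27.
Elapsed = 12:26 PM − 9:15 PM (+1 day) = 15 hours 11 minutes.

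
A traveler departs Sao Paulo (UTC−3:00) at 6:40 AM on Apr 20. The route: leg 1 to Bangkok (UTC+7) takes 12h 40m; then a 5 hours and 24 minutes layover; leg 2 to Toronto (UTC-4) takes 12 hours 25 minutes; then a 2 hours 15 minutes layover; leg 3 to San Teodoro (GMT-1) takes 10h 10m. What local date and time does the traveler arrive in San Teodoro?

Convert departure to UTC: 6:40 AM + 3:00 = 9:40 AM UTC on Apr 20.
Add 12 hours 40 minutes leg 1 → 10:20 PM UTC.
Add 5 hours 24 minutes layover in Bangkok → 3:44 AM UTC (Apr 21).
Add 12 hours and 25 minutes leg 2 → 4:09 PM UTC.
Add 2 hours 15 minutes layover in Toronto → 6:24 PM UTC.
Add 10 hours 10 minutes leg 3 → 4:34 AM UTC (Apr 22).
San Teodoro is UTC−1:00, so local arrival = 4:34 AM − 1:00 = 3:34 AM on Apr 22.

3:34 AM on Apr 22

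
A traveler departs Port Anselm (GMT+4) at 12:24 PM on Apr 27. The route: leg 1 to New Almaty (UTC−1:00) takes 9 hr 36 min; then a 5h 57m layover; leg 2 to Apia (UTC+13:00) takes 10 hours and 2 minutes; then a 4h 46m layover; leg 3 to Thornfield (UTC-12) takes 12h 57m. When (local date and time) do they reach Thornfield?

3:42 PM on April 28

Convert departure to UTC: 12:24 PM − 4:00 = 8:24 AM UTC on Apr 27.
Add 9 hours 36 minutes leg 1 → 6:00 PM UTC.
Add 5 hours and 57 minutes layover in New Almaty → 11:57 PM UTC.
Add 10 hours and 2 minutes leg 2 → 9:59 AM UTC (Apr 28).
Add 4 hours 46 minutes layover in Apia → 2:45 PM UTC.
Add 12 hours and 57 minutes leg 3 → 3:42 AM UTC (Apr 29).
Thornfield is UTC−12:00, so local arrival = 3:42 AM − 12:00 = 3:42 PM on Apr 28.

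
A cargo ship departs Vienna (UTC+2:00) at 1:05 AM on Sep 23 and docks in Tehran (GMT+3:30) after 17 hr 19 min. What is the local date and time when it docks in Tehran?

7:54 PM on Sep 23

Convert departure to UTC: 1:05 AM − 2:00 = 11:05 PM UTC on Sep 22.
Add 17 hours 19 minutes travel time → 4:24 PM UTC (Sep 23).
Tehran is UTC+3:30, so local arrival = 4:24 PM + 3:30 = 7:54 PM on Sep 23.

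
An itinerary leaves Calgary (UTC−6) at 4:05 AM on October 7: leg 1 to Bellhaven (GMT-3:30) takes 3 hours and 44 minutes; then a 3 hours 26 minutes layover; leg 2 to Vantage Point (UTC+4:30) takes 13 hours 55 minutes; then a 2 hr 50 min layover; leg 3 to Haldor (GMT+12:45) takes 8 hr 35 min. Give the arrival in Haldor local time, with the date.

7:20 AM on October 9

Convert departure to UTC: 4:05 AM + 6:00 = 10:05 AM UTC on Oct 7.
Add 3 hours and 44 minutes leg 1 → 1:49 PM UTC.
Add 3 hours and 26 minutes layover in Bellhaven → 5:15 PM UTC.
Add 13 hours 55 minutes leg 2 → 7:10 AM UTC (Oct 8).
Add 2 hours and 50 minutes layover in Vantage Point → 10:00 AM UTC.
Add 8 hours 35 minutes leg 3 → 6:35 PM UTC.
Haldor is UTC+12:45, so local arrival = 6:35 PM + 12:45 = 7:20 AM on Oct 9.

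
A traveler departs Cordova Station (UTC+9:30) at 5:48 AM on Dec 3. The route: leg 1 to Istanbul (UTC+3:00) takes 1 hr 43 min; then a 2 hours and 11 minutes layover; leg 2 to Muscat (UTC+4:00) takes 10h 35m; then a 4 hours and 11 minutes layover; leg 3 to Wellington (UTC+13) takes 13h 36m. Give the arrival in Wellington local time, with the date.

5:34 PM on Dec 4

Convert departure to UTC: 5:48 AM − 9:30 = 8:18 PM UTC on Dec 2.
Add 1 hour and 43 minutes leg 1 → 10:01 PM UTC.
Add 2 hours and 11 minutes layover in Istanbul → 12:12 AM UTC (Dec 3).
Add 10 hours and 35 minutes leg 2 → 10:47 AM UTC.
Add 4 hours and 11 minutes layover in Muscat → 2:58 PM UTC.
Add 13 hours and 36 minutes leg 3 → 4:34 AM UTC (Dec 4).
Wellington is UTC+13:00, so local arrival = 4:34 AM + 13:00 = 5:34 PM on Dec 4.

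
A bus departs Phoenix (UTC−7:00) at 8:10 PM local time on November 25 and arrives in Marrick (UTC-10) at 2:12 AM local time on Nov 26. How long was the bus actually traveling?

9 hours 2 minutes

Marrick is 3:00 behind Phoenix.
Clock-face elapsed time (ignoring zones) is 6 hours 2 minutes.
Actual elapsed = 6 hours 2 minutes + 3:00 = 9 hours 2 minutes.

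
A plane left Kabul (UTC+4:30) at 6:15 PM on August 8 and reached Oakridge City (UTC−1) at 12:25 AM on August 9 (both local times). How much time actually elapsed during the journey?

11 hours 40 minutes

Departure in UTC: 6:15 PM − 4:30 = 1:45 PM on Aug 8.
Arrival in UTC: 12:25 AM + 1:00 = 1:25 AM on Aug 9.
Elapsed = 1:25 AM − 1:45 PM (+1 day) = 11 hours 40 minutes.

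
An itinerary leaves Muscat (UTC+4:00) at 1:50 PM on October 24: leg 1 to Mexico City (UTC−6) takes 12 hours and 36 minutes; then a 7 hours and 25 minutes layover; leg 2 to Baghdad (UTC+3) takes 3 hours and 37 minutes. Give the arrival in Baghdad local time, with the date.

12:28 PM on October 25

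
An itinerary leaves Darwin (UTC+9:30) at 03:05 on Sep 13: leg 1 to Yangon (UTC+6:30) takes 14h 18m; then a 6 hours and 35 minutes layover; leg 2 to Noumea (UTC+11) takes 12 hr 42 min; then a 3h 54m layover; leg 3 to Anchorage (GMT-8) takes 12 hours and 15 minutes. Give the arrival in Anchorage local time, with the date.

11:19 on September 14

Convert departure to UTC: 03:05 − 9:30 = 17:35 UTC on Sep 12.
Add 14 hours and 18 minutes leg 1 → 07:53 UTC (Sep 13).
Add 6 hours and 35 minutes layover in Yangon → 14:28 UTC.
Add 12 hours 42 minutes leg 2 → 03:10 UTC (Sep 14).
Add 3 hours 54 minutes layover in Noumea → 07:04 UTC.
Add 12 hours 15 minutes leg 3 → 19:19 UTC.
Anchorage is UTC−8:00, so local arrival = 19:19 − 8:00 = 11:19 on Sep 14.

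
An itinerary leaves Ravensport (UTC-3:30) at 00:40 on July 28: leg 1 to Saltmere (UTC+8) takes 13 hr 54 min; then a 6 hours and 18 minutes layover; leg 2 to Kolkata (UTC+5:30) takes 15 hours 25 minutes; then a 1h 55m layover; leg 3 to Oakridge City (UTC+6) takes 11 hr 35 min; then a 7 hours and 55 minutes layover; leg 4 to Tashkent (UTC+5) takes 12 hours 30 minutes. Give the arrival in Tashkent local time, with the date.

06:42 on July 31

Convert departure to UTC: 00:40 + 3:30 = 04:10 UTC on Jul 28.
Add 13 hours 54 minutes leg 1 → 18:04 UTC.
Add 6 hours and 18 minutes layover in Saltmere → 00:22 UTC (Jul 29).
Add 15 hours and 25 minutes leg 2 → 15:47 UTC.
Add 1 hour 55 minutes layover in Kolkata → 17:42 UTC.
Add 11 hours 35 minutes leg 3 → 05:17 UTC (Jul 30).
Add 7 hours and 55 minutes layover in Oakridge City → 13:12 UTC.
Add 12 hours 30 minutes leg 4 → 01:42 UTC (Jul 31).
Tashkent is UTC+5:00, so local arrival = 01:42 + 5:00 = 06:42 on Jul 31.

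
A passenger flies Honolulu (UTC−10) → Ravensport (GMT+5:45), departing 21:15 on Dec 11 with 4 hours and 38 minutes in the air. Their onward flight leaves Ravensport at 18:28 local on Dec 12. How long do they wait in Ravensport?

50 minutes

Convert departure to UTC: 21:15 + 10:00 = 07:15 UTC on Dec 12.
Add 4 hours and 38 minutes flight time → 11:53 UTC.
Ravensport is UTC+5:45, so local arrival = 11:53 + 5:45 = 17:38 on Dec 12.
Layover = 18:28 − 17:38 = 50 minutes.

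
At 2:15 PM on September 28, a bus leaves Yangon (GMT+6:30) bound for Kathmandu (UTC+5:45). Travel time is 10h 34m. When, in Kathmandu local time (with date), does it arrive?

Kathmandu is 0:45 behind Yangon.
After 10 hours and 34 minutes it is 12:49 AM (Sep 29) in Yangon.
Shift by the zone difference: 12:49 AM − 0:45 = 12:04 AM on Sep 29 in Kathmandu.

12:04 AM on Sep 29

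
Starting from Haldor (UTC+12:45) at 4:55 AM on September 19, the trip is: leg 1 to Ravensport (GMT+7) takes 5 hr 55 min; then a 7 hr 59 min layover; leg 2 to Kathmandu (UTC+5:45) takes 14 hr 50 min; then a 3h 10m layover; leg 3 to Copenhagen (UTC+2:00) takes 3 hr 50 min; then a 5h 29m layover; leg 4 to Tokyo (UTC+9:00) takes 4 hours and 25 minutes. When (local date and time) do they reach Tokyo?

Convert departure to UTC: 4:55 AM − 12:45 = 4:10 PM UTC on Sep 18.
Add 5 hours and 55 minutes leg 1 → 10:05 PM UTC.
Add 7 hours 59 minutes layover in Ravensport → 6:04 AM UTC (Sep 19).
Add 14 hours and 50 minutes leg 2 → 8:54 PM UTC.
Add 3 hours 10 minutes layover in Kathmandu → 12:04 AM UTC (Sep 20).
Add 3 hours 50 minutes leg 3 → 3:54 AM UTC.
Add 5 hours and 29 minutes layover in Copenhagen → 9:23 AM UTC.
Add 4 hours 25 minutes leg 4 → 1:48 PM UTC.
Tokyo is UTC+9:00, so local arrival = 1:48 PM + 9:00 = 10:48 PM on Sep 20.

10:48 PM on September 20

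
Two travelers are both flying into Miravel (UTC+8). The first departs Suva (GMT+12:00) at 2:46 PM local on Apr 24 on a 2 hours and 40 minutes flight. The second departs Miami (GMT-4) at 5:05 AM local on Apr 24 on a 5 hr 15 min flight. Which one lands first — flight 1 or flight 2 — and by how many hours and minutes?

Flight 1 in UTC: 2:46 PM − 12:00 = 2:46 AM on Apr 24.
+2 hours 40 minutes → arrive 5:26 AM UTC on Apr 24.
Flight 2 in UTC: 5:05 AM + 4:00 = 9:05 AM on Apr 24.
+5 hours 15 minutes → arrive 2:20 PM UTC on Apr 24.
Flight 1 lands earlier by 8 hours 54 minutes.

the first, by 8 hours 54 minutes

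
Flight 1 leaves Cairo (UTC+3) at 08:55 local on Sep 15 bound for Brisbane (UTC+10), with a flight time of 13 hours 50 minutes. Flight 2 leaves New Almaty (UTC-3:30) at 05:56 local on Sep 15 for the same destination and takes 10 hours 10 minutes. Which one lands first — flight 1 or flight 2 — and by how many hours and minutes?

Flight 1 in UTC: 08:55 − 3:00 = 05:55 on Sep 15.
+13 hours 50 minutes → arrive 19:45 UTC on Sep 15.
Flight 2 in UTC: 05:56 + 3:30 = 09:26 on Sep 15.
+10 hours and 10 minutes → arrive 19:36 UTC on Sep 15.
Flight 2 lands earlier by 9 minutes.

the second, by 9 minutes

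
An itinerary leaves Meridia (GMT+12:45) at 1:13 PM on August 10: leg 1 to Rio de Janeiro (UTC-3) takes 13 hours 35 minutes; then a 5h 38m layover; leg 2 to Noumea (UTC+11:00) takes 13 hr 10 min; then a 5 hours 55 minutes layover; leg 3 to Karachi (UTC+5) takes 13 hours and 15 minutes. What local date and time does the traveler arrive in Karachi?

9:01 AM on Aug 12

Convert departure to UTC: 1:13 PM − 12:45 = 12:28 AM UTC on Aug 10.
Add 13 hours 35 minutes leg 1 → 2:03 PM UTC.
Add 5 hours and 38 minutes layover in Rio de Janeiro → 7:41 PM UTC.
Add 13 hours and 10 minutes leg 2 → 8:51 AM UTC (Aug 11).
Add 5 hours and 55 minutes layover in Noumea → 2:46 PM UTC.
Add 13 hours and 15 minutes leg 3 → 4:01 AM UTC (Aug 12).
Karachi is UTC+5:00, so local arrival = 4:01 AM + 5:00 = 9:01 AM on Aug 12.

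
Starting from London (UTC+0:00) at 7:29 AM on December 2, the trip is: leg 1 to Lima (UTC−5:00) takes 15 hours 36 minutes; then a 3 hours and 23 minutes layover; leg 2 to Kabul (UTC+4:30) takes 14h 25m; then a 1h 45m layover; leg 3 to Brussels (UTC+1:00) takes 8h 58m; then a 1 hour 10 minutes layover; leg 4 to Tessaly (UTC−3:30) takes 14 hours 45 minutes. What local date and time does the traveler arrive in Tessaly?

London is at UTC+0, so departure is already 7:29 AM UTC on Dec 2.
Add 15 hours and 36 minutes leg 1 → 11:05 PM UTC.
Add 3 hours and 23 minutes layover in Lima → 2:28 AM UTC (Dec 3).
Add 14 hours 25 minutes leg 2 → 4:53 PM UTC.
Add 1 hour 45 minutes layover in Kabul → 6:38 PM UTC.
Add 8 hours and 58 minutes leg 3 → 3:36 AM UTC (Dec 4).
Add 1 hour and 10 minutes layover in Brussels → 4:46 AM UTC.
Add 14 hours and 45 minutes leg 4 → 7:31 PM UTC.
Tessaly is UTC−3:30, so local arrival = 7:31 PM − 3:30 = 4:01 PM on Dec 4.

4:01 PM on December 4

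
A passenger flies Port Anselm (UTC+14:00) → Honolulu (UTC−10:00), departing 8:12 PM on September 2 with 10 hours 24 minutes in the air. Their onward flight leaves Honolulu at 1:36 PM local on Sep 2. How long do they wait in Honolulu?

7 hours

Convert departure to UTC: 8:12 PM − 14:00 = 6:12 AM UTC on Sep 2.
Add 10 hours 24 minutes flight time → 4:36 PM UTC.
Honolulu is UTC−10:00, so local arrival = 4:36 PM − 10:00 = 6:36 AM on Sep 2.
Layover = 1:36 PM − 6:36 AM = 7 hours.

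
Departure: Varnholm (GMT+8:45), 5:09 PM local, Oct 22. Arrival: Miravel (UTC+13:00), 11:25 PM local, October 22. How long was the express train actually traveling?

Departure in UTC: 5:09 PM − 8:45 = 8:24 AM on Oct 22.
Arrival in UTC: 11:25 PM − 13:00 = 10:25 AM on Oct 22.
Elapsed = 10:25 AM − 8:24 AM = 2 hours 1 minute.

2 hours 1 minute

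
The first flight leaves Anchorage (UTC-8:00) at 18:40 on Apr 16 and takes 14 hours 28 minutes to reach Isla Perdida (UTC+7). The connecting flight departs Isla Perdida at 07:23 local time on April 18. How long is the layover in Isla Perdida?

Convert departure to UTC: 18:40 + 8:00 = 02:40 UTC on Apr 17.
Add 14 hours and 28 minutes flight time → 17:08 UTC.
Isla Perdida is UTC+7:00, so local arrival = 17:08 + 7:00 = 00:08 on Apr 18.
Layover = 07:23 − 00:08 = 7 hours 15 minutes.

7 hours 15 minutes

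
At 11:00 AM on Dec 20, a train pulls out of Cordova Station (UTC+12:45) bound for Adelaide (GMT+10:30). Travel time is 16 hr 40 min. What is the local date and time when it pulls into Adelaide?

Convert departure to UTC: 11:00 AM − 12:45 = 10:15 PM UTC on Dec 19.
Add 16 hours 40 minutes travel time → 2:55 PM UTC (Dec 20).
Adelaide is UTC+10:30, so local arrival = 2:55 PM + 10:30 = 1:25 AM on Dec 21.

1:25 AM on Dec 21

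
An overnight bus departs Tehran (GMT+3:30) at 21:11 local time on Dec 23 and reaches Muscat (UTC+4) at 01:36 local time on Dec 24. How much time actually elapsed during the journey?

3 hours 55 minutes

Departure in UTC: 21:11 − 3:30 = 17:41 on Dec 23.
Arrival in UTC: 01:36 − 4:00 = 21:36 on Dec 23.
Elapsed = 21:36 − 17:41 = 3 hours 55 minutes.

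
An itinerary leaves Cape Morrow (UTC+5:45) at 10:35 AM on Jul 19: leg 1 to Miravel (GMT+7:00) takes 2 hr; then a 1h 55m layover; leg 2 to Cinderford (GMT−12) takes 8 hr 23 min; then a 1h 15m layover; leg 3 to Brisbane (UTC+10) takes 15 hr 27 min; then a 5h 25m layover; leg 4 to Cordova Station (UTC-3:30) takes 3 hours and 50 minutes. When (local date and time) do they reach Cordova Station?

Convert departure to UTC: 10:35 AM − 5:45 = 4:50 AM UTC on Jul 19.
Add 2 hours leg 1 → 6:50 AM UTC.
Add 1 hour and 55 minutes layover in Miravel → 8:45 AM UTC.
Add 8 hours and 23 minutes leg 2 → 5:08 PM UTC.
Add 1 hour and 15 minutes layover in Cinderford → 6:23 PM UTC.
Add 15 hours 27 minutes leg 3 → 9:50 AM UTC (Jul 20).
Add 5 hours and 25 minutes layover in Brisbane → 3:15 PM UTC.
Add 3 hours 50 minutes leg 4 → 7:05 PM UTC.
Cordova Station is UTC−3:30, so local arrival = 7:05 PM − 3:30 = 3:35 PM on Jul 20.

3:35 PM on Jul 20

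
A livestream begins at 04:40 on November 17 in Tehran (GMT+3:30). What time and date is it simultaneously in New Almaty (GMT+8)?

New Almaty is 4:30 ahead of Tehran.
Shift by the zone difference: 04:40 + 4:30 = 09:10 on Nov 17 in New Almaty.

09:10 on November 17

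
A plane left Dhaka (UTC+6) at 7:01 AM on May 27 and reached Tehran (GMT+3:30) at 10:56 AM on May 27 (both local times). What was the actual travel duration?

6 hours 25 minutes

Departure in UTC: 7:01 AM − 6:00 = 1:01 AM on May 27.
Arrival in UTC: 10:56 AM − 3:30 = 7:26 AM on May 27.
Elapsed = 7:26 AM − 1:01 AM = 6 hours 25 minutes.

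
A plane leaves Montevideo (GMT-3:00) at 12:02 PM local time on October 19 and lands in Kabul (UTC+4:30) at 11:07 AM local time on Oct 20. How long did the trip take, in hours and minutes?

Kabul is 7:30 ahead of Montevideo.
Clock-face elapsed time (ignoring zones) is 23 hours 5 minutes.
Actual elapsed = 23 hours 5 minutes − 7:30 = 15 hours 35 minutes.

15 hours 35 minutes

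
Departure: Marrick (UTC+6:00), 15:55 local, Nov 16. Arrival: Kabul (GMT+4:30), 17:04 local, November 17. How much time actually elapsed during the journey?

26 hours 39 minutes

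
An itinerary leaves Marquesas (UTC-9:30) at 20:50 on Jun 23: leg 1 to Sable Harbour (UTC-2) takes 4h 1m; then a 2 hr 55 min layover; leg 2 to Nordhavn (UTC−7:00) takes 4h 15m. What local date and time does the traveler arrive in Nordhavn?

10:31 on June 24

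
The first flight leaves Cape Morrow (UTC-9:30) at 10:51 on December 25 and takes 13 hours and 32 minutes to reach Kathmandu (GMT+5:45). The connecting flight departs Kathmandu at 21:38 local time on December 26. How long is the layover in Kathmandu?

Convert departure to UTC: 10:51 + 9:30 = 20:21 UTC on Dec 25.
Add 13 hours and 32 minutes flight time → 09:53 UTC (Dec 26).
Kathmandu is UTC+5:45, so local arrival = 09:53 + 5:45 = 15:38 on Dec 26.
Layover = 21:38 − 15:38 = 6 hours.

6 hours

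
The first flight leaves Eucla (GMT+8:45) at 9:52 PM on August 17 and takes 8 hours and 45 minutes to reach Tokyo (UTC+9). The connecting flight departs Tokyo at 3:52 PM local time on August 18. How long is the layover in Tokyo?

9 hours

Convert departure to UTC: 9:52 PM − 8:45 = 1:07 PM UTC on Aug 17.
Add 8 hours 45 minutes flight time → 9:52 PM UTC.
Tokyo is UTC+9:00, so local arrival = 9:52 PM + 9:00 = 6:52 AM on Aug 18.
Layover = 3:52 PM − 6:52 AM = 9 hours.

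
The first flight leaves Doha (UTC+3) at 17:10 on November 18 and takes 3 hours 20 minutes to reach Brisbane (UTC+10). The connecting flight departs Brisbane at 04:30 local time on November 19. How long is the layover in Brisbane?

Convert departure to UTC: 17:10 − 3:00 = 14:10 UTC on Nov 18.
Add 3 hours and 20 minutes flight time → 17:30 UTC.
Brisbane is UTC+10:00, so local arrival = 17:30 + 10:00 = 03:30 on Nov 19.
Layover = 04:30 − 03:30 = 1 hour.

1 hour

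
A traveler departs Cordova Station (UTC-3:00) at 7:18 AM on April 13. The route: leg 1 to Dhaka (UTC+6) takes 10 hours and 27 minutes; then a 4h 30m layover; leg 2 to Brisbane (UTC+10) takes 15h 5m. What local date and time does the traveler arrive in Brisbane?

Convert departure to UTC: 7:18 AM + 3:00 = 10:18 AM UTC on Apr 13.
Add 10 hours and 27 minutes leg 1 → 8:45 PM UTC.
Add 4 hours 30 minutes layover in Dhaka → 1:15 AM UTC (Apr 14).
Add 15 hours 5 minutes leg 2 → 4:20 PM UTC.
Brisbane is UTC+10:00, so local arrival = 4:20 PM + 10:00 = 2:20 AM on Apr 15.

2:20 AM on April 15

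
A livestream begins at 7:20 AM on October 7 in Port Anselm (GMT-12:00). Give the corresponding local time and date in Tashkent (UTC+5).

12:20 AM on October 8

In UTC: 7:20 AM + 12:00 = 7:20 PM on Oct 7.
Tashkent is UTC+5:00: 7:20 PM + 5:00 = 12:20 AM on Oct 8.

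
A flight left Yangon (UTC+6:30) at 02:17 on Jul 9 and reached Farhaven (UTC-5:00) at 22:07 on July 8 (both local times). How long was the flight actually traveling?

7 hours 20 minutes

Departure in UTC: 02:17 − 6:30 = 19:47 on Jul 8.
Arrival in UTC: 22:07 + 5:00 = 03:07 on Jul 9.
Elapsed = 03:07 − 19:47 (+1 day) = 7 hours 20 minutes.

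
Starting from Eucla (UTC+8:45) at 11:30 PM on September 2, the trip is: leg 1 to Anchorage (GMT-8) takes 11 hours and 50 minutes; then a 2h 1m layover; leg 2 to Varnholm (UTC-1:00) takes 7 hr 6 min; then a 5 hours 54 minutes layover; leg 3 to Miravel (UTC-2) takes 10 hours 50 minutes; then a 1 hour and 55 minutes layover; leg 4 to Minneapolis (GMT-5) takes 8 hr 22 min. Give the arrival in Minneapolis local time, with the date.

Convert departure to UTC: 11:30 PM − 8:45 = 2:45 PM UTC on Sep 2.
Add 11 hours and 50 minutes leg 1 → 2:35 AM UTC (Sep 3).
Add 2 hours 1 minute layover in Anchorage → 4:36 AM UTC.
Add 7 hours 6 minutes leg 2 → 11:42 AM UTC.
Add 5 hours and 54 minutes layover in Varnholm → 5:36 PM UTC.
Add 10 hours 50 minutes leg 3 → 4:26 AM UTC (Sep 4).
Add 1 hour 55 minutes layover in Miravel → 6:21 AM UTC.
Add 8 hours 22 minutes leg 4 → 2:43 PM UTC.
Minneapolis is UTC−5:00, so local arrival = 2:43 PM − 5:00 = 9:43 AM on Sep 4.

9:43 AM on September 4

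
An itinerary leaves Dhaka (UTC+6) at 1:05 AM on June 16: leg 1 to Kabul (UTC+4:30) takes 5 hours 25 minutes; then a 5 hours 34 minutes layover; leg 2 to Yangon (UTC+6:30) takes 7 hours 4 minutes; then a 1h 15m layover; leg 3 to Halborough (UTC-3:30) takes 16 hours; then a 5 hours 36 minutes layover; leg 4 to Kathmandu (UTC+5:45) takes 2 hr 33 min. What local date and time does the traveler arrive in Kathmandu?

8:17 PM on Jun 17

Convert departure to UTC: 1:05 AM − 6:00 = 7:05 PM UTC on Jun 15.
Add 5 hours 25 minutes leg 1 → 12:30 AM UTC (Jun 16).
Add 5 hours 34 minutes layover in Kabul → 6:04 AM UTC.
Add 7 hours and 4 minutes leg 2 → 1:08 PM UTC.
Add 1 hour and 15 minutes layover in Yangon → 2:23 PM UTC.
Add 16 hours leg 3 → 6:23 AM UTC (Jun 17).
Add 5 hours and 36 minutes layover in Halborough → 11:59 AM UTC.
Add 2 hours 33 minutes leg 4 → 2:32 PM UTC.
Kathmandu is UTC+5:45, so local arrival = 2:32 PM + 5:45 = 8:17 PM on Jun 17.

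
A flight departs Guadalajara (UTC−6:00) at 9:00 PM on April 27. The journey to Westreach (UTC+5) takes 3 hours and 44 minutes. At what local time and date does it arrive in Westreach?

11:44 AM on April 28

Convert departure to UTC: 9:00 PM + 6:00 = 3:00 AM UTC on Apr 28.
Add 3 hours 44 minutes travel time → 6:44 AM UTC.
Westreach is UTC+5:00, so local arrival = 6:44 AM + 5:00 = 11:44 AM on Apr 28.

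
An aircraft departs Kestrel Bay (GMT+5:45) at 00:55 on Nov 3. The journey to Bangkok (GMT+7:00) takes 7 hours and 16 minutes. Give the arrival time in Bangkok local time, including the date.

Bangkok is 1:15 ahead of Kestrel Bay.
After 7 hours and 16 minutes it is 08:11 in Kestrel Bay.
Shift by the zone difference: 08:11 + 1:15 = 09:26 on Nov 3 in Bangkok.

09:26 on Nov 3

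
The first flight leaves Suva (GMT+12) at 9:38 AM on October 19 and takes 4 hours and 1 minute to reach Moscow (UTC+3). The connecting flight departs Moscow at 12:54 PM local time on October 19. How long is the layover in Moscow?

Convert departure to UTC: 9:38 AM − 12:00 = 9:38 PM UTC on Oct 18.
Add 4 hours and 1 minute flight time → 1:39 AM UTC (Oct 19).
Moscow is UTC+3:00, so local arrival = 1:39 AM + 3:00 = 4:39 AM on Oct 19.
Layover = 12:54 PM − 4:39 AM = 8 hours 15 minutes.

8 hours 15 minutes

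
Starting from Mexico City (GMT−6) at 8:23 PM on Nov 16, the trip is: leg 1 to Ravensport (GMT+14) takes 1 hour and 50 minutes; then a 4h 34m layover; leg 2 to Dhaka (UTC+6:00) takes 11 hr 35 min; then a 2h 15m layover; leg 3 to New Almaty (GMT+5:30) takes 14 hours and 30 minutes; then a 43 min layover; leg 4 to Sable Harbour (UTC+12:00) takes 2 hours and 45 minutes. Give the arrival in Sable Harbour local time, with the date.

Convert departure to UTC: 8:23 PM + 6:00 = 2:23 AM UTC on Nov 17.
Add 1 hour and 50 minutes leg 1 → 4:13 AM UTC.
Add 4 hours and 34 minutes layover in Ravensport → 8:47 AM UTC.
Add 11 hours and 35 minutes leg 2 → 8:22 PM UTC.
Add 2 hours 15 minutes layover in Dhaka → 10:37 PM UTC.
Add 14 hours 30 minutes leg 3 → 1:07 PM UTC (Nov 18).
Add 43 minutes layover in New Almaty → 1:50 PM UTC.
Add 2 hours and 45 minutes leg 4 → 4:35 PM UTC.
Sable Harbour is UTC+12:00, so local arrival = 4:35 PM + 12:00 = 4:35 AM on Nov 19.

4:35 AM on Nov 19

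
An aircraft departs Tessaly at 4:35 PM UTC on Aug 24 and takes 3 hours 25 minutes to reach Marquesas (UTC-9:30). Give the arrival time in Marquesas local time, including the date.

10:30 AM on Aug 24

Departure is given in UTC: 4:35 PM on Aug 24.
Add 3 hours 25 minutes → 8:00 PM UTC.
Marquesas is UTC−9:30: 8:00 PM − 9:30 = 10:30 AM on Aug 24.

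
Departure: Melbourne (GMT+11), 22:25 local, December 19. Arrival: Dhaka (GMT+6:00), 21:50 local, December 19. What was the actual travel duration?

4 hours 25 minutes

Departure in UTC: 22:25 − 11:00 = 11:25 on Dec 19.
Arrival in UTC: 21:50 − 6:00 = 15:50 on Dec 19.
Elapsed = 15:50 − 11:25 = 4 hours 25 minutes.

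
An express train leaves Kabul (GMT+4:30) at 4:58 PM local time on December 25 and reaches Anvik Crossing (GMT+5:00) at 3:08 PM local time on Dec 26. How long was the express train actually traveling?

21 hours 40 minutes

Departure in UTC: 4:58 PM − 4:30 = 12:28 PM on Dec 25.
Arrival in UTC: 3:08 PM − 5:00 = 10:08 AM on Dec 26.
Elapsed = 10:08 AM − 12:28 PM (+1 day) = 21 hours 40 minutes.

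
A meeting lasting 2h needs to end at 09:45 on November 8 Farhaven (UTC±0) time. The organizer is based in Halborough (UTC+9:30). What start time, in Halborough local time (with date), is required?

Target end time is already UTC: 09:45 on Nov 8.
Subtract 2 hours → start 07:45 UTC on Nov 8.
Halborough is UTC+9:30: 07:45 + 9:30 = 17:15 on Nov 8.

17:15 on Nov 8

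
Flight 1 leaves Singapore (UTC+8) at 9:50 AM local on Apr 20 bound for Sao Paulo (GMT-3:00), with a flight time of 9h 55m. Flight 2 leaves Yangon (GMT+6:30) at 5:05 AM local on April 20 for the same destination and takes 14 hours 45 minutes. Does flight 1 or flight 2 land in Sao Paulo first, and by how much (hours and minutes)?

Flight 1 in UTC: 9:50 AM − 8:00 = 1:50 AM on Apr 20.
+9 hours 55 minutes → arrive 11:45 AM UTC on Apr 20.
Flight 2 in UTC: 5:05 AM − 6:30 = 10:35 PM on Apr 19.
+14 hours 45 minutes → arrive 1:20 PM UTC on Apr 20.
Flight 1 lands earlier by 1 hour 35 minutes.

the first, by 1 hour 35 minutes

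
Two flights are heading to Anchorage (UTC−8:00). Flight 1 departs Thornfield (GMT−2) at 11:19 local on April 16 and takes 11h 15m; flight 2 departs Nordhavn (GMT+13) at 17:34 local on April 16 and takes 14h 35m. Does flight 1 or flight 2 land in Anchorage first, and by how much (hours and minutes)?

Flight 1 in UTC: 11:19 + 2:00 = 13:19 on Apr 16.
+11 hours 15 minutes → arrive 00:34 UTC on Apr 17.
Flight 2 in UTC: 17:34 − 13:00 = 04:34 on Apr 16.
+14 hours 35 minutes → arrive 19:09 UTC on Apr 16.
Flight 2 lands earlier by 5 hours 25 minutes.

the second, by 5 hours 25 minutes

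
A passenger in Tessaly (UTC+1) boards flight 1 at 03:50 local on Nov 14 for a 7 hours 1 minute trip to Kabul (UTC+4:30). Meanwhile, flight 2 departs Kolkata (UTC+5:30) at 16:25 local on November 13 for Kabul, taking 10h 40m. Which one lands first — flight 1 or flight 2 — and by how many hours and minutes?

the second, by 12 hours 16 minutes

Flight 1 in UTC: 03:50 − 1:00 = 02:50 on Nov 14.
+7 hours 1 minute → arrive 09:51 UTC on Nov 14.
Flight 2 in UTC: 16:25 − 5:30 = 10:55 on Nov 13.
+10 hours 40 minutes → arrive 21:35 UTC on Nov 13.
Flight 2 lands earlier by 12 hours 16 minutes.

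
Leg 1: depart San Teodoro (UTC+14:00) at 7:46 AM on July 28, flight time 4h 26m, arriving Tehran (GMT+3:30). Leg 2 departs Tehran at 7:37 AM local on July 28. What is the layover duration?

Convert departure to UTC: 7:46 AM − 14:00 = 5:46 PM UTC on Jul 27.
Add 4 hours and 26 minutes flight time → 10:12 PM UTC.
Tehran is UTC+3:30, so local arrival = 10:12 PM + 3:30 = 1:42 AM on Jul 28.
Layover = 7:37 AM − 1:42 AM = 5 hours 55 minutes.

5 hours 55 minutes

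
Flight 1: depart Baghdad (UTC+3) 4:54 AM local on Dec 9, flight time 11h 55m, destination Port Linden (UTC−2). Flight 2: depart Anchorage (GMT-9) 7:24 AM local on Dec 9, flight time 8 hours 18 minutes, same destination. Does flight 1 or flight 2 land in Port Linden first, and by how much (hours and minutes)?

Flight 1 in UTC: 4:54 AM − 3:00 = 1:54 AM on Dec 9.
+11 hours 55 minutes → arrive 1:49 PM UTC on Dec 9.
Flight 2 in UTC: 7:24 AM + 9:00 = 4:24 PM on Dec 9.
+8 hours and 18 minutes → arrive 12:42 AM UTC on Dec 10.
Flight 1 lands earlier by 10 hours 53 minutes.

the first, by 10 hours 53 minutes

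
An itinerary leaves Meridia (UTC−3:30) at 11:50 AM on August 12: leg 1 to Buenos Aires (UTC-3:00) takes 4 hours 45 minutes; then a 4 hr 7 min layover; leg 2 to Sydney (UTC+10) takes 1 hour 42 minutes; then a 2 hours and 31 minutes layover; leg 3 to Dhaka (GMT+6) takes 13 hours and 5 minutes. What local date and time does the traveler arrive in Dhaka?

11:30 PM on Aug 13

Convert departure to UTC: 11:50 AM + 3:30 = 3:20 PM UTC on Aug 12.
Add 4 hours and 45 minutes leg 1 → 8:05 PM UTC.
Add 4 hours 7 minutes layover in Buenos Aires → 12:12 AM UTC (Aug 13).
Add 1 hour 42 minutes leg 2 → 1:54 AM UTC.
Add 2 hours and 31 minutes layover in Sydney → 4:25 AM UTC.
Add 13 hours 5 minutes leg 3 → 5:30 PM UTC.
Dhaka is UTC+6:00, so local arrival = 5:30 PM + 6:00 = 11:30 PM on Aug 13.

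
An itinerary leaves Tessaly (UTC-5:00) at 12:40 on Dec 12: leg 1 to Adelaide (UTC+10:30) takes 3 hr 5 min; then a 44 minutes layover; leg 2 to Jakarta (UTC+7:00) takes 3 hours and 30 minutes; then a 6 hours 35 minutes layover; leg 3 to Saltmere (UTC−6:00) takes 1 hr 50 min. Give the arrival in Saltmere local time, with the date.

03:24 on Dec 13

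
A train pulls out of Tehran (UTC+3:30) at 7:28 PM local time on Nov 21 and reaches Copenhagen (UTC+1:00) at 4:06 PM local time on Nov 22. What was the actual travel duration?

Departure in UTC: 7:28 PM − 3:30 = 3:58 PM on Nov 21.
Arrival in UTC: 4:06 PM − 1:00 = 3:06 PM on Nov 22.
Elapsed = 3:06 PM − 3:58 PM (+1 day) = 23 hours 8 minutes.

23 hours 8 minutes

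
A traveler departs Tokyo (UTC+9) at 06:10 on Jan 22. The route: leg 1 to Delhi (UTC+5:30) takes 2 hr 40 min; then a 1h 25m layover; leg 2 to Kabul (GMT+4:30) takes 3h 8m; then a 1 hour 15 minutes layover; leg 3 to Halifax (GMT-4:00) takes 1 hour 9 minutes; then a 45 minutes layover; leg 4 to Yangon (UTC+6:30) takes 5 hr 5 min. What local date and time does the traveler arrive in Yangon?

19:07 on Jan 22

Convert departure to UTC: 06:10 − 9:00 = 21:10 UTC on Jan 21.
Add 2 hours 40 minutes leg 1 → 23:50 UTC.
Add 1 hour 25 minutes layover in Delhi → 01:15 UTC (Jan 22).
Add 3 hours 8 minutes leg 2 → 04:23 UTC.
Add 1 hour 15 minutes layover in Kabul → 05:38 UTC.
Add 1 hour 9 minutes leg 3 → 06:47 UTC.
Add 45 minutes layover in Halifax → 07:32 UTC.
Add 5 hours and 5 minutes leg 4 → 12:37 UTC.
Yangon is UTC+6:30, so local arrival = 12:37 + 6:30 = 19:07 on Jan 22.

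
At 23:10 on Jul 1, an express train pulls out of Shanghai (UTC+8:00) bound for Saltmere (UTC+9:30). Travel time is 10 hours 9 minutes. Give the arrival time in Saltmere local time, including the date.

10:49 on July 2

Saltmere is 1:30 ahead of Shanghai.
After 10 hours 9 minutes it is 09:19 (Jul 2) in Shanghai.
Shift by the zone difference: 09:19 + 1:30 = 10:49 on Jul 2 in Saltmere.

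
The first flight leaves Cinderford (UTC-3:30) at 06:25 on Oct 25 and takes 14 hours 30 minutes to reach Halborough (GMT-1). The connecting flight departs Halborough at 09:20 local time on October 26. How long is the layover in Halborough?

Convert departure to UTC: 06:25 + 3:30 = 09:55 UTC on Oct 25.
Add 14 hours and 30 minutes flight time → 00:25 UTC (Oct 26).
Halborough is UTC−1:00, so local arrival = 00:25 − 1:00 = 23:25 on Oct 25.
Layover = 09:20 − 23:25 (+1 day) = 9 hours 55 minutes.

9 hours 55 minutes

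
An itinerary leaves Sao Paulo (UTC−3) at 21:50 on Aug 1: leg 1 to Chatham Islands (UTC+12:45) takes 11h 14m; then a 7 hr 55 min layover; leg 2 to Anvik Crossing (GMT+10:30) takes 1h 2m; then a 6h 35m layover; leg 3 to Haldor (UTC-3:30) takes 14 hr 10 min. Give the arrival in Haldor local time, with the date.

Convert departure to UTC: 21:50 + 3:00 = 00:50 UTC on Aug 2.
Add 11 hours and 14 minutes leg 1 → 12:04 UTC.
Add 7 hours and 55 minutes layover in Chatham Islands → 19:59 UTC.
Add 1 hour and 2 minutes leg 2 → 21:01 UTC.
Add 6 hours 35 minutes layover in Anvik Crossing → 03:36 UTC (Aug 3).
Add 14 hours and 10 minutes leg 3 → 17:46 UTC.
Haldor is UTC−3:30, so local arrival = 17:46 − 3:30 = 14:16 on Aug 3.

14:16 on Aug 3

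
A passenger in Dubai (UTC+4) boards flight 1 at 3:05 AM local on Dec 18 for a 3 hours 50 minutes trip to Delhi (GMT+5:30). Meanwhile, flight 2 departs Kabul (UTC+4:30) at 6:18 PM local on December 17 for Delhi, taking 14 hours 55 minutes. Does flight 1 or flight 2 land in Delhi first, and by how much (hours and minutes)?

Flight 1 in UTC: 3:05 AM − 4:00 = 11:05 PM on Dec 17.
+3 hours and 50 minutes → arrive 2:55 AM UTC on Dec 18.
Flight 2 in UTC: 6:18 PM − 4:30 = 1:48 PM on Dec 17.
+14 hours and 55 minutes → arrive 4:43 AM UTC on Dec 18.
Flight 1 lands earlier by 1 hour 48 minutes.

the first, by 1 hour 48 minutes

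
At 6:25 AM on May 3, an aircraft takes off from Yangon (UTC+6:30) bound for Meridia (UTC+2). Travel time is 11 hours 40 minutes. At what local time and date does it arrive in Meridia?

1:35 PM on May 3

Meridia is 4:30 behind Yangon.
After 11 hours 40 minutes it is 6:05 PM in Yangon.
Shift by the zone difference: 6:05 PM − 4:30 = 1:35 PM on May 3 in Meridia.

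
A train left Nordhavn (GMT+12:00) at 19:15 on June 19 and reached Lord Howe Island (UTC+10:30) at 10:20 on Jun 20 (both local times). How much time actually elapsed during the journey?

16 hours 35 minutes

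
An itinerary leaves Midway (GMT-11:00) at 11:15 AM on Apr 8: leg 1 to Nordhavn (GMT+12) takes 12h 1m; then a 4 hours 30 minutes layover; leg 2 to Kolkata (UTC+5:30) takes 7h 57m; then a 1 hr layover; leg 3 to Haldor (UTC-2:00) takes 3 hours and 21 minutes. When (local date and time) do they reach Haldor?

1:04 AM on Apr 10

Convert departure to UTC: 11:15 AM + 11:00 = 10:15 PM UTC on Apr 8.
Add 12 hours 1 minute leg 1 → 10:16 AM UTC (Apr 9).
Add 4 hours and 30 minutes layover in Nordhavn → 2:46 PM UTC.
Add 7 hours and 57 minutes leg 2 → 10:43 PM UTC.
Add 1 hour layover in Kolkata → 11:43 PM UTC.
Add 3 hours and 21 minutes leg 3 → 3:04 AM UTC (Apr 10).
Haldor is UTC−2:00, so local arrival = 3:04 AM − 2:00 = 1:04 AM on Apr 10.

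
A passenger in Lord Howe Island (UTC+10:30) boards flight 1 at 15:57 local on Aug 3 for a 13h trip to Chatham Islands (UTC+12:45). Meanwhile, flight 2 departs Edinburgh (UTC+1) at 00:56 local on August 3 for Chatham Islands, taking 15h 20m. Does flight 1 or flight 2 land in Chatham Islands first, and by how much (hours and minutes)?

Flight 1 in UTC: 15:57 − 10:30 = 05:27 on Aug 3.
+13 hours → arrive 18:27 UTC on Aug 3.
Flight 2 in UTC: 00:56 − 1:00 = 23:56 on Aug 2.
+15 hours and 20 minutes → arrive 15:16 UTC on Aug 3.
Flight 2 lands earlier by 3 hours 11 minutes.

the second, by 3 hours 11 minutes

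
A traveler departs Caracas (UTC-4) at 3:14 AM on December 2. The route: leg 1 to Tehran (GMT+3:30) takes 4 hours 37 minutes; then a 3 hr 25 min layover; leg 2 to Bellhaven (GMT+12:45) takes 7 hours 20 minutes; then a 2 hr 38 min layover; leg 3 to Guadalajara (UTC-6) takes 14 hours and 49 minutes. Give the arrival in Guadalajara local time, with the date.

Convert departure to UTC: 3:14 AM + 4:00 = 7:14 AM UTC on Dec 2.
Add 4 hours 37 minutes leg 1 → 11:51 AM UTC.
Add 3 hours and 25 minutes layover in Tehran → 3:16 PM UTC.
Add 7 hours 20 minutes leg 2 → 10:36 PM UTC.
Add 2 hours 38 minutes layover in Bellhaven → 1:14 AM UTC (Dec 3).
Add 14 hours and 49 minutes leg 3 → 4:03 PM UTC.
Guadalajara is UTC−6:00, so local arrival = 4:03 PM − 6:00 = 10:03 AM on Dec 3.

10:03 AM on December 3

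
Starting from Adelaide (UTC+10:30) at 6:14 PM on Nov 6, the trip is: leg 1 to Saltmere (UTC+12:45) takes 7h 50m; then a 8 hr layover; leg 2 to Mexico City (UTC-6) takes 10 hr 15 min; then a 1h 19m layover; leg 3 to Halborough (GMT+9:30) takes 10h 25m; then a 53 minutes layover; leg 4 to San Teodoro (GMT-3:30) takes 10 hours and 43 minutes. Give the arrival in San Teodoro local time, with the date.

5:39 AM on November 8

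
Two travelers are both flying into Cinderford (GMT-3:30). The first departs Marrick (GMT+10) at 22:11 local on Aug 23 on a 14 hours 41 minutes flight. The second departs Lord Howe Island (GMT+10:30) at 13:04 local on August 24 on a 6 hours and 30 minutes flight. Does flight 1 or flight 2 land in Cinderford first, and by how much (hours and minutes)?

the first, by 6 hours 12 minutes

Flight 1 in UTC: 22:11 − 10:00 = 12:11 on Aug 23.
+14 hours and 41 minutes → arrive 02:52 UTC on Aug 24.
Flight 2 in UTC: 13:04 − 10:30 = 02:34 on Aug 24.
+6 hours and 30 minutes → arrive 09:04 UTC on Aug 24.
Flight 1 lands earlier by 6 hours 12 minutes.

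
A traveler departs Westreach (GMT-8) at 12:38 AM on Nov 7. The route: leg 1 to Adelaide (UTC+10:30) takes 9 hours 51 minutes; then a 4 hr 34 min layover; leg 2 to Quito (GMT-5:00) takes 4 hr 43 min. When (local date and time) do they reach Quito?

Convert departure to UTC: 12:38 AM + 8:00 = 8:38 AM UTC on Nov 7.
Add 9 hours 51 minutes leg 1 → 6:29 PM UTC.
Add 4 hours 34 minutes layover in Adelaide → 11:03 PM UTC.
Add 4 hours and 43 minutes leg 2 → 3:46 AM UTC (Nov 8).
Quito is UTC−5:00, so local arrival = 3:46 AM − 5:00 = 10:46 PM on Nov 7.

10:46 PM on November 7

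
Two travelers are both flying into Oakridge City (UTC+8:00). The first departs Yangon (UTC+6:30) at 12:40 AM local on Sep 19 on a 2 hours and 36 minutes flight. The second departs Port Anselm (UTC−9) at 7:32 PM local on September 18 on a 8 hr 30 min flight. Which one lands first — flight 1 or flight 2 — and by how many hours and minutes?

the first, by 16 hours 16 minutes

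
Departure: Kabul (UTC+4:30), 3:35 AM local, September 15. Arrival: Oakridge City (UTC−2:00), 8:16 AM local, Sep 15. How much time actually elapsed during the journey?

11 hours 11 minutes

Departure in UTC: 3:35 AM − 4:30 = 11:05 PM on Sep 14.
Arrival in UTC: 8:16 AM + 2:00 = 10:16 AM on Sep 15.
Elapsed = 10:16 AM − 11:05 PM (+1 day) = 11 hours 11 minutes.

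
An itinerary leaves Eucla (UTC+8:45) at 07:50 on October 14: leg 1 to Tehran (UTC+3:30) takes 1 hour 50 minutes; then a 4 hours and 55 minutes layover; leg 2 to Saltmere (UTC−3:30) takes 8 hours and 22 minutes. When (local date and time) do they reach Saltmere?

Convert departure to UTC: 07:50 − 8:45 = 23:05 UTC on Oct 13.
Add 1 hour 50 minutes leg 1 → 00:55 UTC (Oct 14).
Add 4 hours 55 minutes layover in Tehran → 05:50 UTC.
Add 8 hours and 22 minutes leg 2 → 14:12 UTC.
Saltmere is UTC−3:30, so local arrival = 14:12 − 3:30 = 10:42 on Oct 14.

10:42 on October 14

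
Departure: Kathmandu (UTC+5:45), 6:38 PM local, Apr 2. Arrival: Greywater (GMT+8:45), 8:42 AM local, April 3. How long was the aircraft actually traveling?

11 hours 4 minutes

Departure in UTC: 6:38 PM − 5:45 = 12:53 PM on Apr 2.
Arrival in UTC: 8:42 AM − 8:45 = 11:57 PM on Apr 2.
Elapsed = 11:57 PM − 12:53 PM = 11 hours 4 minutes.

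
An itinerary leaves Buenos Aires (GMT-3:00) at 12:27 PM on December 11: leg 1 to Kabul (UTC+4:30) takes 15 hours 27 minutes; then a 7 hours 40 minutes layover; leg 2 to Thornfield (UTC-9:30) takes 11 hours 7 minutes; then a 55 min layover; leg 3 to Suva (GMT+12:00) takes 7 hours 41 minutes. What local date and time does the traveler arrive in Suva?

Convert departure to UTC: 12:27 PM + 3:00 = 3:27 PM UTC on Dec 11.
Add 15 hours 27 minutes leg 1 → 6:54 AM UTC (Dec 12).
Add 7 hours and 40 minutes layover in Kabul → 2:34 PM UTC.
Add 11 hours and 7 minutes leg 2 → 1:41 AM UTC (Dec 13).
Add 55 minutes layover in Thornfield → 2:36 AM UTC.
Add 7 hours and 41 minutes leg 3 → 10:17 AM UTC.
Suva is UTC+12:00, so local arrival = 10:17 AM + 12:00 = 10:17 PM on Dec 13.

10:17 PM on December 13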